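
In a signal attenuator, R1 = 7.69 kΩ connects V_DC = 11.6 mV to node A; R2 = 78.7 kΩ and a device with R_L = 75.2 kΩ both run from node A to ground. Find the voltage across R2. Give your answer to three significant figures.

First combine the lower leg with the load: R2 ‖ R_L = 38.46 kΩ.
Now apply the divider: V_out = 11.6 × 0.8334 = 9.667 mV.
(Unloaded it would be 10.6 mV; the load pulls it down.)

V_out ≈ 9.67 mV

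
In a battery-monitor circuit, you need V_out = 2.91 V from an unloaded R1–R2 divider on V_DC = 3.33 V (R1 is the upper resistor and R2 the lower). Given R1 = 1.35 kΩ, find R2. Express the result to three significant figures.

R2 ≈ 9.35 kΩ

Required fraction k = V_out/V_DC = 0.8739.
So R2 = R1 · V_out/(V_DC − V_out) = 1.35 × 2.91/(3.33 − 2.91) = 1.35 × 6.929 = 9.354 kΩ.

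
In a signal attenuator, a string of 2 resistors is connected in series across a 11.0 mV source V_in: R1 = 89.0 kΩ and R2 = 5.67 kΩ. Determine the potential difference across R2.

ΣR = 89.0 + 5.67 = 94.67 kΩ.
V = V_in · R/ΣR = 11.0 × 0.05989 = 0.6588 mV.

V ≈ 0.659 mV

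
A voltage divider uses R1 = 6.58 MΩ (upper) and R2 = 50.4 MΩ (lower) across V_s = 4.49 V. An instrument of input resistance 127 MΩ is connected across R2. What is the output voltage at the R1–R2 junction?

The load sits in parallel with R2, giving an effective lower resistance R2' = R2·R_L/(R2+R_L) = 36.08 MΩ.
Voltage divider with the loaded lower leg: V_out = 4.49 × 36.08/(6.58 + 36.08) = 4.49 × 0.8458 = 3.797 V.

V_out ≈ 3.80 V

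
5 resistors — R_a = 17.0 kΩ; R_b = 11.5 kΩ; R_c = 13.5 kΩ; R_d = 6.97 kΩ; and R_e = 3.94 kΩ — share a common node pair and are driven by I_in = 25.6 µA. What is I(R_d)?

ΣG = 1/17.0 + 1/11.5 + 1/13.5 + 1/6.97 + 1/3.94 = 0.6171.
R_d takes the fraction G_k/ΣG = 0.1435/0.6171 = 0.2325, so I = 25.6 × 0.2325 = 5.952 µA.

I ≈ 5.95 µA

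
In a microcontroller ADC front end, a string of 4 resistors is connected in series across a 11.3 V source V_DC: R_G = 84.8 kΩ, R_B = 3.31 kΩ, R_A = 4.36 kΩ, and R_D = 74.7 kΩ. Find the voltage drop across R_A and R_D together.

V ≈ 5.34 V

ΣR = 84.8 + 3.31 + 4.36 + 74.7 = 167.2 kΩ.
R_{R_A..R_D} = 4.36 + 74.7 = 79.06 kΩ.
Voltage divider: V = V_DC · (79.06 / 167.2) = 11.3 × 0.4729 = 5.344 V.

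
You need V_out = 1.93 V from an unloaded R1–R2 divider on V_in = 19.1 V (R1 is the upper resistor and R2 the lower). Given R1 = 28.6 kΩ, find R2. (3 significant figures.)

R2 ≈ 3.21 kΩ

Required fraction k = V_out/V_in = 0.1010.
Rearranging, R2 = R1·k/(1−k) = 28.6 × 0.1124 = 3.215 kΩ.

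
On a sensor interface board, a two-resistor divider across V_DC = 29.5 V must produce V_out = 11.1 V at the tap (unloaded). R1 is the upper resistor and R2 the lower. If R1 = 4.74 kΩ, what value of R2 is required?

R2 ≈ 2.86 kΩ

V_out/V_DC = R2/(R1+R2) = 0.3763.
R2 = R1 · 0.3763/(1 − 0.3763) = 2.859 kΩ.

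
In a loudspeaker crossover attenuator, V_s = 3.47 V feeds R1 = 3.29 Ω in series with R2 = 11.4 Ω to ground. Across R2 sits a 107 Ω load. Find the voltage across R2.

V_out ≈ 2.63 V

The load sits in parallel with R2, giving an effective lower resistance R2' = R2·R_L/(R2+R_L) = 10.30 Ω.
Then V_out = V_s · R2'/(R1 + R2') = 3.47 × 10.30/13.59 = 2.630 V.
(Unloaded it would be 2.69 V; the load pulls it down.)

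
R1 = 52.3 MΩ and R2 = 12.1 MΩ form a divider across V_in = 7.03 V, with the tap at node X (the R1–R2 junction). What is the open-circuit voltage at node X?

With X open, the divider is unloaded: V_th = 7.03 × 12.1/64.40 = 1.321 V.

V_th ≈ 1.32 V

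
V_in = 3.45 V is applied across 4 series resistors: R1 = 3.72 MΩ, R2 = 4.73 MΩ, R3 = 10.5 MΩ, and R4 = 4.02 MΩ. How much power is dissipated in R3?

Series current I = V_in/ΣR = 3.45/22.97 = 0.1502 µA.
P(R3) = I²·R3 = (0.1502)² × 10.5 = 0.2369 µW.

P ≈ 0.237 µW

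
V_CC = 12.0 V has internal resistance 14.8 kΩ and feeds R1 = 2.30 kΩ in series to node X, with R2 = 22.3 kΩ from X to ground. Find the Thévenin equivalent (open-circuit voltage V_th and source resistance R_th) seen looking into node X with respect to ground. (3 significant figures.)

R1' = 14.8 + 2.30 = 17.10 kΩ (source resistance + R1).
With X open, the divider is unloaded: V_th = 12.0 × 22.3/39.40 = 6.792 V.
Looking into X with the source shorted: R_th = R1'·R2/(R1'+R2) = 17.10 × 22.3/39.40 = 9.678 kΩ.

V_th ≈ 6.79 V, R_th ≈ 9.68 kΩ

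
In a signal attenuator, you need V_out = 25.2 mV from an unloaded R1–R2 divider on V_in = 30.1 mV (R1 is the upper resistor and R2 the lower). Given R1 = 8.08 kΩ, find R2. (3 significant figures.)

R2 ≈ 41.6 kΩ

The divider ratio is R2/(R1+R2) = 25.2/30.1 = 0.8372.
So R2 = R1 · V_out/(V_in − V_out) = 8.08 × 25.2/(30.1 − 25.2) = 8.08 × 5.143 = 41.55 kΩ.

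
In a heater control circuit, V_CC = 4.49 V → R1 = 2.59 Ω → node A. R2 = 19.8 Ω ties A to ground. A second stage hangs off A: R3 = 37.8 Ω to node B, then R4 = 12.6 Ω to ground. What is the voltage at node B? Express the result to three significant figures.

V_B ≈ 0.950 V

Looking into the second stage from A: R3 + R4 = 50.40 Ω appears in parallel with R2.
Effective lower resistance at A: R2 ‖ 50.40 = 14.22 Ω.
V_A = 4.49 × 14.22/(2.59 + 14.22) = 3.798 V.
V_B = V_A × 0.2500 = 0.9495 V.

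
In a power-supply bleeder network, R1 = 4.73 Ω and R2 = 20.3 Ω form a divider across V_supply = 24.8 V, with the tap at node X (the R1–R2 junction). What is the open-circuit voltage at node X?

V_th ≈ 20.1 V

V_th is the unloaded tap voltage: V_supply · R2/(R1+R2) = 24.8 × 0.8110 = 20.11 V.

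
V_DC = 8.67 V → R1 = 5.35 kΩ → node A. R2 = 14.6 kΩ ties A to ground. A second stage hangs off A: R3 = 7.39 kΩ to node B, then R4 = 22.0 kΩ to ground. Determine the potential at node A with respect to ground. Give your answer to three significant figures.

Looking into the second stage from A: R3 + R4 = 29.39 kΩ appears in parallel with R2.
R2 ‖ (R3+R4) = 9.754 kΩ.
So V_A = 8.67 × 0.6458 = 5.599 V.

V_A ≈ 5.60 V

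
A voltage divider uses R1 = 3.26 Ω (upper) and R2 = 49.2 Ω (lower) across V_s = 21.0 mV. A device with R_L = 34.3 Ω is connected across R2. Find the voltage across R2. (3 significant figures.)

The load sits in parallel with R2, giving an effective lower resistance R2' = R2·R_L/(R2+R_L) = 20.21 Ω.
Then V_out = V_s · R2'/(R1 + R2') = 21.0 × 20.21/23.47 = 18.08 mV.

V_out ≈ 18.1 mV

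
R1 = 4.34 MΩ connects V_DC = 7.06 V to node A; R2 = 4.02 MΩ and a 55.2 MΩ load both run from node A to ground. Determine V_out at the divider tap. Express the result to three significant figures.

R2 ‖ R_L = (4.02 × 55.2)/(4.02 + 55.2) = 3.747 MΩ.
Voltage divider with the loaded lower leg: V_out = 7.06 × 3.747/(4.34 + 3.747) = 7.06 × 0.4633 = 3.271 V.

V_out ≈ 3.27 V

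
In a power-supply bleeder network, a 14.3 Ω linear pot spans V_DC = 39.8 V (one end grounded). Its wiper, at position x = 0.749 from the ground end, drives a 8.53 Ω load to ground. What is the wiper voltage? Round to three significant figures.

Lower segment x·R_p = 10.71 Ω; upper segment (1−x)·R_p = 3.589 Ω.
R_L loads the lower segment: effective lower R = 4.748 Ω.
V_out = 39.8 × 4.748/(3.589 + 4.748) = 22.67 V.

V_out ≈ 22.7 V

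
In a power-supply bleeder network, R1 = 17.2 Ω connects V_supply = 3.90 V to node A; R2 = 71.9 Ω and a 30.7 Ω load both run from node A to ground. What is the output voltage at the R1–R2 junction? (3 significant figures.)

V_out ≈ 2.17 V

First combine the lower leg with the load: R2 ‖ R_L = 21.51 Ω.
Now apply the divider: V_out = 3.90 × 0.5557 = 2.167 V.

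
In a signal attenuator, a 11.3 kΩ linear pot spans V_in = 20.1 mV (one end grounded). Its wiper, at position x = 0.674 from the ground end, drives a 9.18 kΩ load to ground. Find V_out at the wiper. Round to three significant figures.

Split the track: R_lower = x·R_p = 7.616 kΩ, R_upper = (1−x)·R_p = 3.684 kΩ.
Lower segment in parallel with the load: 7.616 ‖ 9.18 = 4.163 kΩ.
Loaded-divider output: V_out = 20.1 × 0.5305 = 10.66 mV.

V_out ≈ 10.7 mV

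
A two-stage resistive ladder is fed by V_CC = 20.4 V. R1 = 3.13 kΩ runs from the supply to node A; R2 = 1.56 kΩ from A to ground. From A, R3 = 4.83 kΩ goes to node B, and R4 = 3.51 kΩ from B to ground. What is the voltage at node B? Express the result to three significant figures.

Looking into the second stage from A: R3 + R4 = 8.340 kΩ appears in parallel with R2.
Effective lower resistance at A: R2 ‖ 8.340 = 1.314 kΩ.
V_A = 20.4 × 1.314/(3.13 + 1.314) = 6.032 V.
Stage 2 is unloaded, so V_B = V_A · R4/(R3+R4) = 6.032 × 3.51/8.340 = 2.539 V.

V_B ≈ 2.54 V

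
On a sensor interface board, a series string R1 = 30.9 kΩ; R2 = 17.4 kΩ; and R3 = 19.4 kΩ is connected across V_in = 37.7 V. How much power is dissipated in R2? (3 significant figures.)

P ≈ 5.40 mW

Series current I = V_in/ΣR = 37.7/67.70 = 0.5569 mA.
P(R2) = I²·R2 = (0.5569)² × 17.4 = 5.396 mW.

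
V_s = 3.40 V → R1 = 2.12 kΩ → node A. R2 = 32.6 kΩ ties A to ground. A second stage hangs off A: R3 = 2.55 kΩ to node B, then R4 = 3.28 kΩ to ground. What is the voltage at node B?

V_B ≈ 1.34 V

Node A sees R2 in parallel with the series input of stage 2, R3 + R4 = 5.830 kΩ.
R2 ‖ (R3+R4) = 4.946 kΩ.
So V_A = 3.40 × 0.7000 = 2.380 V.
Then the unloaded second divider: V_B = V_A × R4/(R3+R4) = 2.380 × 0.5626 = 1.339 V.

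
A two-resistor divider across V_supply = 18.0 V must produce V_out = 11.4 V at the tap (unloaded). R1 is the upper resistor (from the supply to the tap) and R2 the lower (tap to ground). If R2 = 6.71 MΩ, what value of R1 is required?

R1 ≈ 3.88 MΩ

Required fraction k = V_out/V_supply = 0.6333.
Rearranging, R1 = R2·(1−k)/k = 6.71 × 0.5789 = 3.885 MΩ.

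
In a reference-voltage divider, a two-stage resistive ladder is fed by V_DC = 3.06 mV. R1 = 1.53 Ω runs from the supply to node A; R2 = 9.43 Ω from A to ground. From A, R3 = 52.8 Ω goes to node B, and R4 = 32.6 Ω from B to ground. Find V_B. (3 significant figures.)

V_B ≈ 0.990 mV

Node A sees R2 in parallel with the series input of stage 2, R3 + R4 = 85.40 Ω.
Effective lower resistance at A: R2 ‖ 85.40 = 8.492 Ω.
V_A = 3.06 × 8.492/(1.53 + 8.492) = 2.593 mV.
Stage 2 is unloaded, so V_B = V_A · R4/(R3+R4) = 2.593 × 32.6/85.40 = 0.9898 mV.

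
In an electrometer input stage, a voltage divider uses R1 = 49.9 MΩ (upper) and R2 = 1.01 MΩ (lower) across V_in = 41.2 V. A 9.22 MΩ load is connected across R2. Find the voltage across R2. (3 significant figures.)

V_out ≈ 0.738 V

The load sits in parallel with R2, giving an effective lower resistance R2' = R2·R_L/(R2+R_L) = 0.9103 MΩ.
Now apply the divider: V_out = 41.2 × 0.01792 = 0.7381 V.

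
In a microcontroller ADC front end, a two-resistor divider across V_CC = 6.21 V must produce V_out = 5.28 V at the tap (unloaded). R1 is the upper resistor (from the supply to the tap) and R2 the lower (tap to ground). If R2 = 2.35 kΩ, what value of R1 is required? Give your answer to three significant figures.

R1 ≈ 0.414 kΩ

V_out/V_CC = R2/(R1+R2) = 0.8502.
So R1 = R2 · (V_CC/V_out − 1) = 2.35 × (6.21/5.28 − 1) = 2.35 × 0.1761 = 0.4139 kΩ.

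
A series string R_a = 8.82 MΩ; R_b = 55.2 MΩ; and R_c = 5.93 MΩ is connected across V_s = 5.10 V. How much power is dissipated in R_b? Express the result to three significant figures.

P ≈ 0.293 µW

Series current I = V_s/ΣR = 5.10/69.95 = 0.07291 µA.
V(R_b) = I·R = 4.025 V; P = V·I = 4.025 × 0.07291 = 0.2934 µW.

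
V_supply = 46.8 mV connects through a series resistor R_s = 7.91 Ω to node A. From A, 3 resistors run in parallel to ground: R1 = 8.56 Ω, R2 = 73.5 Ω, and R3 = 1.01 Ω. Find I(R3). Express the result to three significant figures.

I ≈ 4.70 mA

Parallel bank: R_p = 1/(1/8.56 + 1/73.5 + 1/1.01) = 0.8924 Ω.
V_A by voltage divider: V_A = 46.8 × 0.8924/(7.91 + 0.8924) = 4.745 mV.
I(R3) = V_A / R3 = 4.745/1.01 = 4.698 mA.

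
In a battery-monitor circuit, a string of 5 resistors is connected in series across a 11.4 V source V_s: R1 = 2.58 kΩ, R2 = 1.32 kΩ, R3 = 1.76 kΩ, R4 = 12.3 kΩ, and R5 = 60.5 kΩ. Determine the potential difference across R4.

Series total: ΣR = 2.58 + 1.32 + 1.76 + 12.3 + 60.5 = 78.46 kΩ.
By the voltage-divider rule, V = 11.4 × 12.30/78.46 = 1.787 V.

V ≈ 1.79 V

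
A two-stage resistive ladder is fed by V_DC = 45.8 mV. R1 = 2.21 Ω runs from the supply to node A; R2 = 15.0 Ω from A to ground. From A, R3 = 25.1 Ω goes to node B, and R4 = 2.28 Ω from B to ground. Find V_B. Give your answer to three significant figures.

Looking into the second stage from A: R3 + R4 = 27.38 Ω appears in parallel with R2.
Effective lower resistance at A: R2 ‖ 27.38 = 9.691 Ω.
First divider: V_A = V_DC · 9.691/(2.21 + 9.691) = 37.29 mV.
V_B = V_A × 0.08327 = 3.106 mV.

V_B ≈ 3.11 mV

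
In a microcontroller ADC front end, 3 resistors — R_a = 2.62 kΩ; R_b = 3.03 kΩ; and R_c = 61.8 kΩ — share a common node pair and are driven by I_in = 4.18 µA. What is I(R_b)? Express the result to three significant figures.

I ≈ 1.90 µA

Total conductance ΣG = 1/2.62 + 1/3.03 + 1/61.8 = 0.7279 (units of 1/kΩ).
By the current-divider rule, I = I_in · G_k/ΣG = 4.18 × 0.4534 = 1.895 µA.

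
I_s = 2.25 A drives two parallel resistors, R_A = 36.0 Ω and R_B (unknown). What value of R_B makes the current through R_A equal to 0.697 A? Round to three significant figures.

In a two-way split, I_A/I_s = R_B/(R_A + R_B).
With f = 0.3098, R_B = R_A · f/(1−f) = 36.0 × 0.4488 = 16.16 Ω.

R_B ≈ 16.2 Ω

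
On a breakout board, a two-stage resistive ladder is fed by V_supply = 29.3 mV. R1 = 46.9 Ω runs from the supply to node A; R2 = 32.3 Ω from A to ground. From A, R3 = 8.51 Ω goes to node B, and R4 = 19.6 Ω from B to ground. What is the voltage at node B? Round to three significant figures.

Looking into the second stage from A: R3 + R4 = 28.11 Ω appears in parallel with R2.
R2 ‖ (R3+R4) = 15.03 Ω.
So V_A = 29.3 × 0.2427 = 7.111 mV.
Stage 2 is unloaded, so V_B = V_A · R4/(R3+R4) = 7.111 × 19.6/28.11 = 4.958 mV.

V_B ≈ 4.96 mV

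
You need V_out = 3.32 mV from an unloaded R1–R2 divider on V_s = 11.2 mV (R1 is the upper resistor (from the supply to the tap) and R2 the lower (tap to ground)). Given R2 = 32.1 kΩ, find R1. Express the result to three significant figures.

Required fraction k = V_out/V_s = 0.2964.
So R1 = R2 · (V_s/V_out − 1) = 32.1 × (11.2/3.32 − 1) = 32.1 × 2.373 = 76.19 kΩ.

R1 ≈ 76.2 kΩ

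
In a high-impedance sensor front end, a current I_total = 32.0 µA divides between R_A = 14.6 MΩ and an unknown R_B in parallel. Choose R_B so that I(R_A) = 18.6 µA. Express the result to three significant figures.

In a two-way split, I_A/I_total = R_B/(R_A + R_B).
With f = 0.5813, R_B = R_A · f/(1−f) = 14.6 × 1.388 = 20.27 MΩ.

R_B ≈ 20.3 MΩ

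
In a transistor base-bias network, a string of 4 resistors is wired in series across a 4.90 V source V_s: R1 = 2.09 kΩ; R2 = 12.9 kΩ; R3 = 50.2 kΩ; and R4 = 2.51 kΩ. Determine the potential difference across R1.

V ≈ 0.151 V

Series total: ΣR = 2.09 + 12.9 + 50.2 + 2.51 = 67.70 kΩ.
V = V_s · R/ΣR = 4.90 × 0.03087 = 0.1513 V.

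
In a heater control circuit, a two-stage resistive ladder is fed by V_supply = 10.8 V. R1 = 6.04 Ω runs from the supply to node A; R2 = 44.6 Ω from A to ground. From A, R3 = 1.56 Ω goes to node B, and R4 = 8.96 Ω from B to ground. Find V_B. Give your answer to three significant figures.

Node A sees R2 in parallel with the series input of stage 2, R3 + R4 = 10.52 Ω.
R2 ‖ (R3+R4) = 8.512 Ω.
V_A = 10.8 × 8.512/(6.04 + 8.512) = 6.317 V.
Then the unloaded second divider: V_B = V_A × R4/(R3+R4) = 6.317 × 0.8517 = 5.381 V.

V_B ≈ 5.38 V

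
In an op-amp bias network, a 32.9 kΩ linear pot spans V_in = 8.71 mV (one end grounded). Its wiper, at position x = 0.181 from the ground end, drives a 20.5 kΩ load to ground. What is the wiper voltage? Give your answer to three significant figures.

V_out ≈ 1.27 mV

The pot divides into 26.95 kΩ above the wiper and 5.955 kΩ below.
(x·R_p) ‖ R_L = 4.614 kΩ.
Loaded-divider output: V_out = 8.71 × 0.1462 = 1.274 mV.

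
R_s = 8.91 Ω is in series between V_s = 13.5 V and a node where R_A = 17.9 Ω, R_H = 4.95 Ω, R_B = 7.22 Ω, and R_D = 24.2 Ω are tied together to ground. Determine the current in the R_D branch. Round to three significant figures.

I ≈ 0.114 A

Combine the parallel branches: R_p = (1/17.9 + 1/4.95 + 1/7.22 + 1/24.2)⁻¹ = 2.285 Ω.
Node voltage V_A = V_s · R_p/(R_s + R_p) = 13.5 × 0.2041 = 2.755 V.
I(R_D) = V_A / R_D = 2.755/24.2 = 0.1138 A.
(Equivalently: I_total = 1.206 A, then current-divider fraction G_k/ΣG = 0.09441.)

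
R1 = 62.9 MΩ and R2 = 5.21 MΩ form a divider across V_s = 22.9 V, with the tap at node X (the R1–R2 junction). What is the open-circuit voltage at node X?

Open-circuit (no load on X): V_th = V_s · R2/(R1 + R2) = 22.9 × 5.21/(62.90 + 5.21) = 1.752 V.

V_th ≈ 1.75 V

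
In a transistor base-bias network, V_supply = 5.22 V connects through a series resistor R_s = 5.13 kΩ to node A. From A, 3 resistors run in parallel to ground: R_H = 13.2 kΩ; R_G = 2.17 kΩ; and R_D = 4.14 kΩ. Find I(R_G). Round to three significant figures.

I ≈ 0.482 mA

Equivalent of the parallel group: R_p = 1.285 kΩ.
Node voltage V_A = V_supply · R_p/(R_s + R_p) = 5.22 × 0.2003 = 1.046 V.
Branch current I = V_A/R_G = 1.046/2.17 = 0.4819 mA.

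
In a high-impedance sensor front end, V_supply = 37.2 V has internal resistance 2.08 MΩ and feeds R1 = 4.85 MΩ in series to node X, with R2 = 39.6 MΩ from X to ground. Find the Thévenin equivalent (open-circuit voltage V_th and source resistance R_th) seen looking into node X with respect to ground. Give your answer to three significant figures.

R1' = 2.08 + 4.85 = 6.930 MΩ (source resistance + R1).
Open-circuit (no load on X): V_th = V_supply · R2/(R1' + R2) = 37.2 × 39.6/(6.930 + 39.6) = 31.66 V.
Looking into X with the source shorted: R_th = R1'·R2/(R1'+R2) = 6.930 × 39.6/46.53 = 5.898 MΩ.

V_th ≈ 31.7 V, R_th ≈ 5.90 MΩ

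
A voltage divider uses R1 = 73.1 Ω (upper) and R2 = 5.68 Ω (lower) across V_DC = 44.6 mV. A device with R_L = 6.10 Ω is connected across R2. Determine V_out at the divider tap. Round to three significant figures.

V_out ≈ 1.73 mV

First combine the lower leg with the load: R2 ‖ R_L = 2.941 Ω.
Then V_out = V_DC · R2'/(R1 + R2') = 44.6 × 2.941/76.04 = 1.725 mV.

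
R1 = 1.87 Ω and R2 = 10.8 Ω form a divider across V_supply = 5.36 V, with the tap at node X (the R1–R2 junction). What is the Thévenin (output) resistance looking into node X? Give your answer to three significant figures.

Zeroing V_supply shorts the top of R1 to ground, so R_th = R1 ‖ R2 = 1.594 Ω.

R_th ≈ 1.59 Ω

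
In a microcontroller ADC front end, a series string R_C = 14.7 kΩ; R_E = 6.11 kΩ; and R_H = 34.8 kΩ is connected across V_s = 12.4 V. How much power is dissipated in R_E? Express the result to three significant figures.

P ≈ 0.304 mW

ΣR = 55.61 kΩ → I = 12.4/55.61 = 0.2230 mA.
P = I²R = 0.04972 × 6.11 = 0.3038 mW.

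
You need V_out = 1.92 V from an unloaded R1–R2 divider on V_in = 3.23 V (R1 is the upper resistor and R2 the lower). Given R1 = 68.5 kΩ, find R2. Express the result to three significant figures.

R2 ≈ 100 kΩ

The divider ratio is R2/(R1+R2) = 1.92/3.23 = 0.5944.
So R2 = R1 · V_out/(V_in − V_out) = 68.5 × 1.92/(3.23 − 1.92) = 68.5 × 1.466 = 100.4 kΩ.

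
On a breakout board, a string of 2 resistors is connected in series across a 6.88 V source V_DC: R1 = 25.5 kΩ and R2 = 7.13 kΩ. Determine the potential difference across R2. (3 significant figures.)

Series total: ΣR = 25.5 + 7.13 = 32.63 kΩ.
V = V_DC · R/ΣR = 6.88 × 0.2185 = 1.503 V.

V ≈ 1.50 V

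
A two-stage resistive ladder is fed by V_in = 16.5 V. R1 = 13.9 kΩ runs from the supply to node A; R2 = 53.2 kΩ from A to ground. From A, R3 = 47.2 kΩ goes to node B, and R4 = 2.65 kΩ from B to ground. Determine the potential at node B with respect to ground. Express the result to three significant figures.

V_B ≈ 0.570 V

The second stage (R3 + R4 = 49.85 kΩ) loads node A in parallel with R2.
R2 ‖ (R3+R4) = 25.74 kΩ.
V_A = 16.5 × 25.74/(13.9 + 25.74) = 10.71 V.
V_B = V_A × 0.05316 = 0.5695 V.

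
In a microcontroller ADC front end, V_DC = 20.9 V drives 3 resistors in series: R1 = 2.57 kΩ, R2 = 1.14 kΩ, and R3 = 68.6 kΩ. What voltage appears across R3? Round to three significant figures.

V ≈ 19.8 V

Series total: ΣR = 2.57 + 1.14 + 68.6 = 72.31 kΩ.
V = V_DC · R/ΣR = 20.9 × 0.9487 = 19.83 V.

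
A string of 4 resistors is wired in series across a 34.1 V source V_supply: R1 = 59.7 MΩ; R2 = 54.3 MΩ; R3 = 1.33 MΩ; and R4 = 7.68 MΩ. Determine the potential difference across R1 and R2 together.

V ≈ 31.6 V

ΣR = 59.7 + 54.3 + 1.33 + 7.68 = 123.0 MΩ.
R_{R1..R2} = 59.7 + 54.3 = 114.0 MΩ.
V = V_supply · R/ΣR = 34.1 × 0.9268 = 31.60 V.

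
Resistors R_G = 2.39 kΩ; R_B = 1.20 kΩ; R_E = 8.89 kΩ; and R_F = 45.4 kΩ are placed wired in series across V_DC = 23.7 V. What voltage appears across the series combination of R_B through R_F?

Series total: ΣR = 2.39 + 1.20 + 8.89 + 45.4 = 57.88 kΩ.
R_{R_B..R_F} = 1.20 + 8.89 + 45.4 = 55.49 kΩ.
V = V_DC · R/ΣR = 23.7 × 0.9587 = 22.72 V.

V ≈ 22.7 V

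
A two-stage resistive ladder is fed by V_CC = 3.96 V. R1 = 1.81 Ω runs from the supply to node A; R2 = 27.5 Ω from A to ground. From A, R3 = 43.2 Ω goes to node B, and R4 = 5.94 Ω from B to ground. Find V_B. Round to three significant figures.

The second stage (R3 + R4 = 49.14 Ω) loads node A in parallel with R2.
R2 ‖ (R3+R4) = 17.63 Ω.
V_A = 3.96 × 17.63/(1.81 + 17.63) = 3.591 V.
Stage 2 is unloaded, so V_B = V_A · R4/(R3+R4) = 3.591 × 5.94/49.14 = 0.4341 V.

V_B ≈ 0.434 V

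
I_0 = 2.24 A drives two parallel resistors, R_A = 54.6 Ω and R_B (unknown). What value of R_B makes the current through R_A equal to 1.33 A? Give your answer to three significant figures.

R_B ≈ 79.8 Ω

Two-branch current divider: I_A = I_0 · R_B/(R_A + R_B).
With f = 0.5938, R_B = R_A · f/(1−f) = 54.6 × 1.462 = 79.80 Ω.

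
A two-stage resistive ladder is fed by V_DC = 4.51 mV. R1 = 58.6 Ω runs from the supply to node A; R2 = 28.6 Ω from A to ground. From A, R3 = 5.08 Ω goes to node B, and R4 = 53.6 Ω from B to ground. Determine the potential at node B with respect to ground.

V_B ≈ 1.02 mV

Node A sees R2 in parallel with the series input of stage 2, R3 + R4 = 58.68 Ω.
R2 ‖ (R3+R4) = 19.23 Ω.
V_A = 4.51 × 19.23/(58.6 + 19.23) = 1.114 mV.
V_B = V_A × 0.9134 = 1.018 mV.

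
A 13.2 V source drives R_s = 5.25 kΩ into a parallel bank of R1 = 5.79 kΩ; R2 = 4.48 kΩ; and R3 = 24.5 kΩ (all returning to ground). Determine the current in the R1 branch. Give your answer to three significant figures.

Equivalent of the parallel group: R_p = 2.290 kΩ.
V_A by voltage divider: V_A = 13.2 × 2.290/(5.25 + 2.290) = 4.009 V.
I(R1) = V_A / R1 = 4.009/5.79 = 0.6923 mA.
(Check via current divider: I_total = 1.751 mA; share G_k/ΣG = 0.3955 → same result.)

I ≈ 0.692 mA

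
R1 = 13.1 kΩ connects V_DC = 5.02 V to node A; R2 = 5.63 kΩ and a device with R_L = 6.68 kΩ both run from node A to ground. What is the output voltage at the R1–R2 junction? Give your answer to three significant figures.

The load sits in parallel with R2, giving an effective lower resistance R2' = R2·R_L/(R2+R_L) = 3.055 kΩ.
Voltage divider with the loaded lower leg: V_out = 5.02 × 3.055/(13.1 + 3.055) = 5.02 × 0.1891 = 0.9493 V.
(Unloaded it would be 1.51 V; the load pulls it down.)

V_out ≈ 0.949 V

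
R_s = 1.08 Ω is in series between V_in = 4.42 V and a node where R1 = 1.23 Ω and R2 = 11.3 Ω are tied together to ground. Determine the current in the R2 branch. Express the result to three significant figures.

Parallel bank: R_p = 1/(1/1.23 + 1/11.3) = 1.109 Ω.
Node voltage V_A = V_in · R_p/(R_s + R_p) = 4.42 × 0.5067 = 2.240 V.
I(R2) = V_A / R2 = 2.240/11.3 = 0.1982 A.

I ≈ 0.198 A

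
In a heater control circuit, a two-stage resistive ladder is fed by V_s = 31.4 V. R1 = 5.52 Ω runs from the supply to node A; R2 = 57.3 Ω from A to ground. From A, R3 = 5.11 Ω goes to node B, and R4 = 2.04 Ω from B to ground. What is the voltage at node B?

V_B ≈ 4.80 V

The second stage (R3 + R4 = 7.150 Ω) loads node A in parallel with R2.
R2 ‖ (R3+R4) = 6.357 Ω.
So V_A = 31.4 × 0.5352 = 16.81 V.
Then the unloaded second divider: V_B = V_A × R4/(R3+R4) = 16.81 × 0.2853 = 4.795 V.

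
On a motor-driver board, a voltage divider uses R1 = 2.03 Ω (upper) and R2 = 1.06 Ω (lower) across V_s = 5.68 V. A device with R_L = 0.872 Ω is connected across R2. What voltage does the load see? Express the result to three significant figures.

V_out ≈ 1.08 V

The load sits in parallel with R2, giving an effective lower resistance R2' = R2·R_L/(R2+R_L) = 0.4784 Ω.
Voltage divider with the loaded lower leg: V_out = 5.68 × 0.4784/(2.03 + 0.4784) = 5.68 × 0.1907 = 1.083 V.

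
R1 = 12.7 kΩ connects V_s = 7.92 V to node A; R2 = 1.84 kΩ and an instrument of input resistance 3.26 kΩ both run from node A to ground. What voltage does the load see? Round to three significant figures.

First combine the lower leg with the load: R2 ‖ R_L = 1.176 kΩ.
Then V_out = V_s · R2'/(R1 + R2') = 7.92 × 1.176/13.88 = 0.6713 V.
(Unloaded it would be 1.00 V; the load pulls it down.)

V_out ≈ 0.671 V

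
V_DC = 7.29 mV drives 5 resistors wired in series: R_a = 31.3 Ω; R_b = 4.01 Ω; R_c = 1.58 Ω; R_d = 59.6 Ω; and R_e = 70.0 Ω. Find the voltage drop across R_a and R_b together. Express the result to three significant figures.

V ≈ 1.55 mV

Series total: ΣR = 31.3 + 4.01 + 1.58 + 59.6 + 70.0 = 166.5 Ω.
R_{R_a..R_b} = 31.3 + 4.01 = 35.31 Ω.
By the voltage-divider rule, V = 7.29 × 35.31/166.5 = 1.546 mV.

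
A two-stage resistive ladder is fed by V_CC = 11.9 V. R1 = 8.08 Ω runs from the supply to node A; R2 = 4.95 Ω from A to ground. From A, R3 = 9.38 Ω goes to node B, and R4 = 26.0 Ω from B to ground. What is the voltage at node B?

V_B ≈ 3.06 V

The second stage (R3 + R4 = 35.38 Ω) loads node A in parallel with R2.
Effective lower resistance at A: R2 ‖ 35.38 = 4.342 Ω.
First divider: V_A = V_CC · 4.342/(8.08 + 4.342) = 4.160 V.
Stage 2 is unloaded, so V_B = V_A · R4/(R3+R4) = 4.160 × 26.0/35.38 = 3.057 V.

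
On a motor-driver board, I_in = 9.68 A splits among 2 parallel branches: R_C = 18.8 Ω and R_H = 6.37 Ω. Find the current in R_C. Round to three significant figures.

With just two branches, the current splits inversely with resistance.
I(R_C) = 9.68 × 6.37/(18.8 + 6.37) = 9.68 × 0.2531 = 2.450 A.

I ≈ 2.45 A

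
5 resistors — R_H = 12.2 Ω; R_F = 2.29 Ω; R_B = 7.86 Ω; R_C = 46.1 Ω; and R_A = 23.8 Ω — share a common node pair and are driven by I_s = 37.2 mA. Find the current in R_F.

Total conductance ΣG = 1/12.2 + 1/2.29 + 1/7.86 + 1/46.1 + 1/23.8 = 0.7096 (units of 1/Ω).
By the current-divider rule, I = I_s · G_k/ΣG = 37.2 × 0.6154 = 22.89 mA.

I ≈ 22.9 mA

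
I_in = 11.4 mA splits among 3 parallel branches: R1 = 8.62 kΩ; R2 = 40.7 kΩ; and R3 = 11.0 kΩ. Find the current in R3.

I ≈ 4.48 mA

Total conductance ΣG = 1/8.62 + 1/40.7 + 1/11.0 = 0.2315 (units of 1/kΩ).
Current divider: I(R3) = I_in · G_k/ΣG = 11.4 × (0.09091/0.2315) = 11.4 × 0.3927 = 4.477 mA.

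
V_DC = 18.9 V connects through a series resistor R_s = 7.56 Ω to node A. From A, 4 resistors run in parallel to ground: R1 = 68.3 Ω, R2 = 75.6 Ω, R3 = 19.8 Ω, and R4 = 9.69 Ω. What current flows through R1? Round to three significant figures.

Combine the parallel branches: R_p = (1/68.3 + 1/75.6 + 1/19.8 + 1/9.69)⁻¹ = 5.507 Ω.
V_A by voltage divider: V_A = 18.9 × 5.507/(7.56 + 5.507) = 7.966 V.
Branch current I = V_A/R1 = 7.966/68.3 = 0.1166 A.
(Equivalently: I_total = 1.446 A, then current-divider fraction G_k/ΣG = 0.08064.)

I ≈ 0.117 A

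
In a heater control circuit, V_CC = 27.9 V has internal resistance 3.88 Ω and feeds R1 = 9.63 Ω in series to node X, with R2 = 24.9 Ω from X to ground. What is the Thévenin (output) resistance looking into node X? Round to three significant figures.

R1' = 3.88 + 9.63 = 13.51 Ω (source resistance + R1).
With V_CC suppressed (replaced by a short), R_th = R1' ‖ R2 = (13.51 × 24.9)/(13.51 + 24.9) = 8.758 Ω.

R_th ≈ 8.76 Ω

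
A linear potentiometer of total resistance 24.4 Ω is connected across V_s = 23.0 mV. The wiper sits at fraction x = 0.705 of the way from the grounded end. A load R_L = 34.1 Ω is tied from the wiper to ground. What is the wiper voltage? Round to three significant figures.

V_out ≈ 14.1 mV

Split the track: R_lower = x·R_p = 17.20 Ω, R_upper = (1−x)·R_p = 7.198 Ω.
R_L loads the lower segment: effective lower R = 11.43 Ω.
V_out = 23.0 × 11.43/(7.198 + 11.43) = 14.11 mV.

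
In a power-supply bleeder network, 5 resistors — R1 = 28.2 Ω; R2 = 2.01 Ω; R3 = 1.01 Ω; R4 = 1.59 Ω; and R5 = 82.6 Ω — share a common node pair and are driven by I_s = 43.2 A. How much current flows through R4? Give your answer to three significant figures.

ΣG = 1/28.2 + 1/2.01 + 1/1.01 + 1/1.59 + 1/82.6 = 2.164.
Current divider: I(R4) = I_s · G_k/ΣG = 43.2 × (0.6289/2.164) = 43.2 × 0.2906 = 12.55 A.

I ≈ 12.6 A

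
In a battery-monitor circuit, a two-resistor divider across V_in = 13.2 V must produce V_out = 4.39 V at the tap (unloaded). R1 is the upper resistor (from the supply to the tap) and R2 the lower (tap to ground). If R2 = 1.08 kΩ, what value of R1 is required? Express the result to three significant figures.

R1 ≈ 2.17 kΩ

Required fraction k = V_out/V_in = 0.3326.
Rearranging, R1 = R2·(1−k)/k = 1.08 × 2.007 = 2.167 kΩ.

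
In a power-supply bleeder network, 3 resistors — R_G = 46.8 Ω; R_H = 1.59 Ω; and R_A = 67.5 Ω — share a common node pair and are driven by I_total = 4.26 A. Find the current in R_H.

I ≈ 4.03 A

Total conductance ΣG = 1/46.8 + 1/1.59 + 1/67.5 = 0.6651 (units of 1/Ω).
By the current-divider rule, I = I_total · G_k/ΣG = 4.26 × 0.9456 = 4.028 A.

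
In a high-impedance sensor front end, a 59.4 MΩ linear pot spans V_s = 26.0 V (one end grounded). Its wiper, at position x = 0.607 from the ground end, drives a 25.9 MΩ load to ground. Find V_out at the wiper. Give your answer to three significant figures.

The pot divides into 23.34 MΩ above the wiper and 36.06 MΩ below.
Lower segment in parallel with the load: 36.06 ‖ 25.9 = 15.07 MΩ.
Loaded-divider output: V_out = 26.0 × 0.3923 = 10.20 V.

V_out ≈ 10.2 V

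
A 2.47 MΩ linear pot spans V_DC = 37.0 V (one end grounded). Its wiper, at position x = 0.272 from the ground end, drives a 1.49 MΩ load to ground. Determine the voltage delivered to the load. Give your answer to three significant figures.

V_out ≈ 7.58 V

Lower segment x·R_p = 0.6718 MΩ; upper segment (1−x)·R_p = 1.798 MΩ.
R_L loads the lower segment: effective lower R = 0.4631 MΩ.
Loaded-divider output: V_out = 37.0 × 0.2048 = 7.577 V.
(Unloaded: V_out = x·V_DC = 10.1 V.)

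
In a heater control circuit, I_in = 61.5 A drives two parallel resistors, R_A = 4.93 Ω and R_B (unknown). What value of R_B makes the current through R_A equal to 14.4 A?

The fraction through R_A equals R_B/(R_A+R_B).
With f = 0.2341, R_B = R_A · f/(1−f) = 4.93 × 0.3057 = 1.507 Ω.

R_B ≈ 1.51 Ω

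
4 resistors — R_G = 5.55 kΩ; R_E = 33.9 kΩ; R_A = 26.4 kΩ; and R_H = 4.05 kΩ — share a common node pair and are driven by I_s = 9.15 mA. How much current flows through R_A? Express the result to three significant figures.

Total conductance ΣG = 1/5.55 + 1/33.9 + 1/26.4 + 1/4.05 = 0.4945 (units of 1/kΩ).
R_A takes the fraction G_k/ΣG = 0.03788/0.4945 = 0.07660, so I = 9.15 × 0.07660 = 0.7009 mA.

I ≈ 0.701 mA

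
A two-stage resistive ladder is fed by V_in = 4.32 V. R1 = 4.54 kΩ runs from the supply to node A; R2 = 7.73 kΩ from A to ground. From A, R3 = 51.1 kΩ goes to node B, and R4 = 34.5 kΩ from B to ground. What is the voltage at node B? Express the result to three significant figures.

V_B ≈ 1.06 V

Looking into the second stage from A: R3 + R4 = 85.60 kΩ appears in parallel with R2.
R2 ‖ (R3+R4) = 7.090 kΩ.
So V_A = 4.32 × 0.6096 = 2.634 V.
V_B = V_A × 0.4030 = 1.061 V.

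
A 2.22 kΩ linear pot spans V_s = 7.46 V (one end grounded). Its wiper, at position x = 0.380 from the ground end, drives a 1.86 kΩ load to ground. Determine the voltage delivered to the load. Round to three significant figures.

Lower segment x·R_p = 0.8436 kΩ; upper segment (1−x)·R_p = 1.376 kΩ.
Lower segment in parallel with the load: 0.8436 ‖ 1.86 = 0.5804 kΩ.
V_out = 7.46 × 0.5804/(1.376 + 0.5804) = 2.213 V.
(Unloaded: V_out = x·V_s = 2.83 V.)

V_out ≈ 2.21 V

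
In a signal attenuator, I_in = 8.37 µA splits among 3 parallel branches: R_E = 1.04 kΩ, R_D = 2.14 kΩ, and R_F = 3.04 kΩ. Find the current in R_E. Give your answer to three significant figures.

I ≈ 4.58 µA

Conductances: ΣG = 1/1.04 + 1/2.14 + 1/3.04 = 1.758 (1/kΩ).
Current divider: I(R_E) = I_in · G_k/ΣG = 8.37 × (0.9615/1.758) = 8.37 × 0.5470 = 4.579 µA.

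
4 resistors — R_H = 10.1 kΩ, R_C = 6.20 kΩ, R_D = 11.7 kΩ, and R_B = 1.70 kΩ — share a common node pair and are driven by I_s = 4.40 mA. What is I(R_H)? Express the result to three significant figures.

Total conductance ΣG = 1/10.1 + 1/6.20 + 1/11.7 + 1/1.70 = 0.9340 (units of 1/kΩ).
By the current-divider rule, I = I_s · G_k/ΣG = 4.40 × 0.1060 = 0.4664 mA.

I ≈ 0.466 mA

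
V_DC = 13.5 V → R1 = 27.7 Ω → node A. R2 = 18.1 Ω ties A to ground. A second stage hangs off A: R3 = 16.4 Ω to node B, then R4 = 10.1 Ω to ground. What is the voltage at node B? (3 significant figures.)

Node A sees R2 in parallel with the series input of stage 2, R3 + R4 = 26.50 Ω.
Effective lower resistance at A: R2 ‖ 26.50 = 10.75 Ω.
First divider: V_A = V_DC · 10.75/(27.7 + 10.75) = 3.776 V.
V_B = V_A × 0.3811 = 1.439 V.

V_B ≈ 1.44 V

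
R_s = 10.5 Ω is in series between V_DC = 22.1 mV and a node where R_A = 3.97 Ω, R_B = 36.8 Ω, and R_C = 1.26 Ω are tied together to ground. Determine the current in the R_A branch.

Parallel bank: R_p = 1/(1/3.97 + 1/36.8 + 1/1.26) = 0.9322 Ω.
Node voltage V_A = V_DC · R_p/(R_s + R_p) = 22.1 × 0.08154 = 1.802 mV.
Branch current I = V_A/R_A = 1.802/3.97 = 0.4539 mA.
(Check via current divider: I_total = 1.933 mA; share G_k/ΣG = 0.2348 → same result.)

I ≈ 0.454 mA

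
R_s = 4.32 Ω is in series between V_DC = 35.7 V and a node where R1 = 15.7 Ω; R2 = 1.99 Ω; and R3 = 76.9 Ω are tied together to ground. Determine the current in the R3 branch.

I ≈ 0.133 A

Equivalent of the parallel group: R_p = 1.726 Ω.
V_A = 35.7 × 1.726/6.046 = 10.19 V.
I(R3) = V_A / R3 = 10.19/76.9 = 0.1326 A.
(Equivalently: I_total = 5.904 A, then current-divider fraction G_k/ΣG = 0.02245.)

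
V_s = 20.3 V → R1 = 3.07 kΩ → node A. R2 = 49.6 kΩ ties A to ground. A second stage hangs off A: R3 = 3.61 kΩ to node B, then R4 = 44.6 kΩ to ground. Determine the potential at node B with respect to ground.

The second stage (R3 + R4 = 48.21 kΩ) loads node A in parallel with R2.
Effective lower resistance at A: R2 ‖ 48.21 = 24.45 kΩ.
First divider: V_A = V_s · 24.45/(3.07 + 24.45) = 18.04 V.
Then the unloaded second divider: V_B = V_A × R4/(R3+R4) = 18.04 × 0.9251 = 16.68 V.

V_B ≈ 16.7 V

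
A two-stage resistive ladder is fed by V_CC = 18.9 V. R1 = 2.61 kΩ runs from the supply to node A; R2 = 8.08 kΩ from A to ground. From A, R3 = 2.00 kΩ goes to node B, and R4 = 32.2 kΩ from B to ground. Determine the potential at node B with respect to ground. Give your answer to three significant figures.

Looking into the second stage from A: R3 + R4 = 34.20 kΩ appears in parallel with R2.
Effective lower resistance at A: R2 ‖ 34.20 = 6.536 kΩ.
So V_A = 18.9 × 0.7146 = 13.51 V.
Stage 2 is unloaded, so V_B = V_A · R4/(R3+R4) = 13.51 × 32.2/34.20 = 12.72 V.

V_B ≈ 12.7 V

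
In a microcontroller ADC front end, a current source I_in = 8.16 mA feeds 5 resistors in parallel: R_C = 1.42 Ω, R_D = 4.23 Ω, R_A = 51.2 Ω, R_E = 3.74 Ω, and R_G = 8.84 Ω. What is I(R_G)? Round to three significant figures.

Total conductance ΣG = 1/1.42 + 1/4.23 + 1/51.2 + 1/3.74 + 1/8.84 = 1.341 (units of 1/Ω).
R_G takes the fraction G_k/ΣG = 0.1131/1.341 = 0.08438, so I = 8.16 × 0.08438 = 0.6885 mA.

I ≈ 0.689 mA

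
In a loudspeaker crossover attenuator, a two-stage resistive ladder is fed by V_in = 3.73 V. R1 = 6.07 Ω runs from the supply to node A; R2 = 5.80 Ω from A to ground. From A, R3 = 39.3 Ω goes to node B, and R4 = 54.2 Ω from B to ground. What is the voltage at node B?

Looking into the second stage from A: R3 + R4 = 93.50 Ω appears in parallel with R2.
Effective lower resistance at A: R2 ‖ 93.50 = 5.461 Ω.
First divider: V_A = V_in · 5.461/(6.07 + 5.461) = 1.767 V.
V_B = V_A × 0.5797 = 1.024 V.

V_B ≈ 1.02 V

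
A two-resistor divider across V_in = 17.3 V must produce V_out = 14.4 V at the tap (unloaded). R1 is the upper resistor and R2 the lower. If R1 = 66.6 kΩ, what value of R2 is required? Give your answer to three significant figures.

V_out/V_in = R2/(R1+R2) = 0.8324.
R2 = R1 · 0.8324/(1 − 0.8324) = 330.7 kΩ.

R2 ≈ 331 kΩ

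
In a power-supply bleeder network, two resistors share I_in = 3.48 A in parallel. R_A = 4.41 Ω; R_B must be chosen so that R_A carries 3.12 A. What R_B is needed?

The fraction through R_A equals R_B/(R_A+R_B).
With f = 0.8966, R_B = R_A · f/(1−f) = 4.41 × 8.667 = 38.22 Ω.

R_B ≈ 38.2 Ω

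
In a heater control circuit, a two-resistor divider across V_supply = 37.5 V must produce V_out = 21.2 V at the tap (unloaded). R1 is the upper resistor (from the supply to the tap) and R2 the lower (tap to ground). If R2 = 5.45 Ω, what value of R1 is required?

R1 ≈ 4.19 Ω

Required fraction k = V_out/V_supply = 0.5653.
So R1 = R2 · (V_supply/V_out − 1) = 5.45 × (37.5/21.2 − 1) = 5.45 × 0.7689 = 4.190 Ω.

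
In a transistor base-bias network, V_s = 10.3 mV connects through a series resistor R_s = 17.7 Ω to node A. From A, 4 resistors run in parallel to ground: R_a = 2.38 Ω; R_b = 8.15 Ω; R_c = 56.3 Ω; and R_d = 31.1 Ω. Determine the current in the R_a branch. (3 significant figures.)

I ≈ 0.377 mA

Equivalent of the parallel group: R_p = 1.687 Ω.
V_A = 10.3 × 1.687/19.39 = 0.8963 mV.
Branch current I = V_A/R_a = 0.8963/2.38 = 0.3766 mA.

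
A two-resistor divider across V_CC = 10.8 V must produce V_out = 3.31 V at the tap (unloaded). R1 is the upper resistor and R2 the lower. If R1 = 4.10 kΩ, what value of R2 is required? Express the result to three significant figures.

R2 ≈ 1.81 kΩ

V_out/V_CC = R2/(R1+R2) = 0.3065.
Rearranging, R2 = R1·k/(1−k) = 4.10 × 0.4419 = 1.812 kΩ.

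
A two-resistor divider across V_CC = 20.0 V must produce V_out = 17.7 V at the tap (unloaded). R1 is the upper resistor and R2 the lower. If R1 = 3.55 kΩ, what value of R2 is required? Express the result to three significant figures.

R2 ≈ 27.3 kΩ

V_out/V_CC = R2/(R1+R2) = 0.8850.
Rearranging, R2 = R1·k/(1−k) = 3.55 × 7.696 = 27.32 kΩ.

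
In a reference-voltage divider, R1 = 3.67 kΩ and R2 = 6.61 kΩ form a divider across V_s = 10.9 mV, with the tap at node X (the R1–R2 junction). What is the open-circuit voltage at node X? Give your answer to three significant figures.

V_th ≈ 7.01 mV

Open-circuit (no load on X): V_th = V_s · R2/(R1 + R2) = 10.9 × 6.61/(3.670 + 6.61) = 7.009 mV.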